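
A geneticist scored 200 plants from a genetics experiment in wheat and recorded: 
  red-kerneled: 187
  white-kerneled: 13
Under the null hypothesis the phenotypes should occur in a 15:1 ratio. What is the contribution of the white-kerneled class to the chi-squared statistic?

0.020

Total ratio parts = 16. Expected numbers out of 200:
  red-kerneled: 200 × 15/16 = 187.5
  white-kerneled: 200 × 1/16 = 12.5
Contribution of white-kerneled: (13 − 12.5)² / 12.5 = 0.0200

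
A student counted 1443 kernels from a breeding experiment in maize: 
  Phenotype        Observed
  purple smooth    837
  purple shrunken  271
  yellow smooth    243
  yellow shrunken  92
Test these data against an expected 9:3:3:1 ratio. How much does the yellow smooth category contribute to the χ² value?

2.808

Expected counts for N = 1443 under a 9:3:3:1 ratio (total parts = 16):
  purple smooth: 1443 × 9/16 = 811.6875
  purple shrunken: 1443 × 3/16 = 270.5625
  yellow smooth: 1443 × 3/16 = 270.5625
  yellow shrunken: 1443 × 1/16 = 90.1875
Contribution of yellow smooth: (243 − 270.5625)² / 270.5625 = 2.8078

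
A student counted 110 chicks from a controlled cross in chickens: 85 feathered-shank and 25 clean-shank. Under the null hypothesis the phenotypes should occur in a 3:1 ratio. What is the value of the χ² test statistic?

Under the 3:1 hypothesis (Σ ratio = 4, N = 110):
  feathered-shank: 110 × 3/4 = 82.5
  clean-shank: 110 × 1/4 = 27.5
χ² = Σ (O − E)² / E
  feathered-shank: (85 − 82.5)² / 82.5 = 0.0758
  clean-shank: (25 − 27.5)² / 27.5 = 0.2273
χ² = 0.0758 + 0.2273 = 0.3031 ≈ 0.303

0.303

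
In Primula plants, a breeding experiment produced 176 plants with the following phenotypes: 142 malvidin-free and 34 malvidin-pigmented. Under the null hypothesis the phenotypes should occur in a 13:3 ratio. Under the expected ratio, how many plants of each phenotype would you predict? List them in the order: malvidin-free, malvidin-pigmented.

143, 33

Under the 13:3 hypothesis (Σ ratio = 16, N = 176):
  malvidin-free: 176 × 13/16 = 143
  malvidin-pigmented: 176 × 3/16 = 33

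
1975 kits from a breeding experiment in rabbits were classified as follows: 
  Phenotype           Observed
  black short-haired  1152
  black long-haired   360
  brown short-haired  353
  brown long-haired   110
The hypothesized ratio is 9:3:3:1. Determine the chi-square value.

4.077

Under the 9:3:3:1 hypothesis (Σ ratio = 16, N = 1975):
  black short-haired: 1975 × 9/16 = 1110.9375
  black long-haired: 1975 × 3/16 = 370.3125
  brown short-haired: 1975 × 3/16 = 370.3125
  brown long-haired: 1975 × 1/16 = 123.4375
χ² = Σ (O − E)² / E
  black short-haired: (1152 − 1110.9375)² / 1110.9375 = 1.5178
  black long-haired: (360 − 370.3125)² / 370.3125 = 0.2872
  brown short-haired: (353 − 370.3125)² / 370.3125 = 0.8094
  brown long-haired: (110 − 123.4375)² / 123.4375 = 1.4628
χ² = 1.5178 + 0.2872 + 0.8094 + 1.4628 = 4.0772 ≈ 4.077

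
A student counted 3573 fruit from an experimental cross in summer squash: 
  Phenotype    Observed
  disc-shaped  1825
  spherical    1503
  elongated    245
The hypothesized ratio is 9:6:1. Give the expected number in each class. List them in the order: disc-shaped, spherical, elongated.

2009.8125, 1339.875, 223.3125

Expected counts for N = 3573 under a 9:6:1 ratio (total parts = 16):
  disc-shaped: 3573 × 9/16 = 2009.8125
  spherical: 3573 × 6/16 = 1339.875
  elongated: 3573 × 1/16 = 223.3125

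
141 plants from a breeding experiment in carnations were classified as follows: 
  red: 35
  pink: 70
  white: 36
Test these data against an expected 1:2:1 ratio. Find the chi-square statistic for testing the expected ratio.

The 1:2:1 ratio has 4 parts, so with N = 141 the expected counts are:
  red: 141 × 1/4 = 35.25
  pink: 141 × 2/4 = 70.5
  white: 141 × 1/4 = 35.25
χ² = Σ (O − E)² / E
  red: (35 − 35.25)² / 35.25 = 0.0018
  pink: (70 − 70.5)² / 70.5 = 0.0035
  white: (36 − 35.25)² / 35.25 = 0.0160
χ² = 0.0018 + 0.0035 + 0.0160 = 0.0213 ≈ 0.021

0.021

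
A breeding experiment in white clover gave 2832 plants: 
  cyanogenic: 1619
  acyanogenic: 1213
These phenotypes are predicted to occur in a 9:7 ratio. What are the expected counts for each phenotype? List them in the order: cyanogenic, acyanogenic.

1593, 1239

The 9:7 ratio has 16 parts, so with N = 2832 the expected counts are:
  cyanogenic: 2832 × 9/16 = 1593
  acyanogenic: 2832 × 7/16 = 1239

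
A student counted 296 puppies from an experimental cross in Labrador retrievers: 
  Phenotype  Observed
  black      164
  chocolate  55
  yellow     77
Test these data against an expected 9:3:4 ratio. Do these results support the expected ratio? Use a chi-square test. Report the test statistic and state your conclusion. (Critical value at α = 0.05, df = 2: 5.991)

0.164; consistent

The 9:3:4 ratio has 16 parts, so with N = 296 the expected counts are:
  black: 296 × 9/16 = 166.5
  chocolate: 296 × 3/16 = 55.5
  yellow: 296 × 4/16 = 74
χ² = Σ (O − E)² / E
  black: (164 − 166.5)² / 166.5 = 0.0375
  chocolate: (55 − 55.5)² / 55.5 = 0.0045
  yellow: (77 − 74)² / 74 = 0.1216
χ² = 0.0375 + 0.0045 + 0.1216 = 0.1636 ≈ 0.164
Degrees of freedom = 3 − 1 = 2; critical value at α = 0.05 is 5.991.
Since 0.164 < 5.991, we fail to reject the null hypothesis — the data are consistent with the 9:3:4 ratio.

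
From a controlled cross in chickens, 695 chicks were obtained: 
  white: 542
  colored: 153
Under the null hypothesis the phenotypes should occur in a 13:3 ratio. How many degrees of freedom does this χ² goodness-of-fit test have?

A goodness-of-fit test with 2 phenotype classes has df = 2 − 1 = 1.

1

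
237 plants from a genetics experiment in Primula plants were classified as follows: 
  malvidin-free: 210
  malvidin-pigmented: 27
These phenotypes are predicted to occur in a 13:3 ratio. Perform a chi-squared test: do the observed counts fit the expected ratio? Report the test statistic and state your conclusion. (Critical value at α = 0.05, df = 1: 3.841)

8.422; not consistent

Under the 13:3 hypothesis (Σ ratio = 16, N = 237):
  malvidin-free: 237 × 13/16 = 192.5625
  malvidin-pigmented: 237 × 3/16 = 44.4375
χ² = Σ (O − E)² / E
  malvidin-free: (210 − 192.5625)² / 192.5625 = 1.5791
  malvidin-pigmented: (27 − 44.4375)² / 44.4375 = 6.8426
χ² = 1.5791 + 6.8426 = 8.4217 ≈ 8.422
Degrees of freedom = 2 − 1 = 1; critical value at α = 0.05 is 3.841.
Since 8.422 > 3.841, we reject the null hypothesis — the data do not fit the 13:3 ratio.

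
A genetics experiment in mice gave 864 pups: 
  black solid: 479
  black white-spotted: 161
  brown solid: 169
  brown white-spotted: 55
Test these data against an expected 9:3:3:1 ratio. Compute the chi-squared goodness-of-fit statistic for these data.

Expected counts for N = 864 under a 9:3:3:1 ratio (total parts = 16):
  black solid: 864 × 9/16 = 486
  black white-spotted: 864 × 3/16 = 162
  brown solid: 864 × 3/16 = 162
  brown white-spotted: 864 × 1/16 = 54
χ² = Σ (O − E)² / E
  black solid: (479 − 486)² / 486 = 0.1008
  black white-spotted: (161 − 162)² / 162 = 0.0062
  brown solid: (169 − 162)² / 162 = 0.3025
  brown white-spotted: (55 − 54)² / 54 = 0.0185
χ² = 0.1008 + 0.0062 + 0.3025 + 0.0185 = 0.428

0.428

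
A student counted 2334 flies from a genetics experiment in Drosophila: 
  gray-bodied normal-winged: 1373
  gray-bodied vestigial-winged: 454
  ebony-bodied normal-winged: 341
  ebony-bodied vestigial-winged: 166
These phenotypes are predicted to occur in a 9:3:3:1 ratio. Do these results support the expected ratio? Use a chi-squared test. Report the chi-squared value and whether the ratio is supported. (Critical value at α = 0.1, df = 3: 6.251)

27.477; not consistent

The 9:3:3:1 ratio has 16 parts, so with N = 2334 the expected counts are:
  gray-bodied normal-winged: 2334 × 9/16 = 1312.875
  gray-bodied vestigial-winged: 2334 × 3/16 = 437.625
  ebony-bodied normal-winged: 2334 × 3/16 = 437.625
  ebony-bodied vestigial-winged: 2334 × 1/16 = 145.875
χ² = Σ (O − E)² / E
  gray-bodied normal-winged: (1373 − 1312.875)² / 1312.875 = 2.7535
  gray-bodied vestigial-winged: (454 − 437.625)² / 437.625 = 0.6127
  ebony-bodied normal-winged: (341 − 437.625)² / 437.625 = 21.3342
  ebony-bodied vestigial-winged: (166 − 145.875)² / 145.875 = 2.7765
χ² = 2.7535 + 0.6127 + 21.3342 + 2.7765 = 27.4769 ≈ 27.477
Degrees of freedom = 4 − 1 = 3; critical value at α = 0.1 is 6.251.
Since 27.477 > 6.251, we reject the null hypothesis — the data do not fit the 9:3:3:1 ratio.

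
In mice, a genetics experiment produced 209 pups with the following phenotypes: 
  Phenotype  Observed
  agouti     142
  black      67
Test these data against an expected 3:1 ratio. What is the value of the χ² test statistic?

5.552

The 3:1 ratio has 4 parts, so with N = 209 the expected counts are:
  agouti: 209 × 3/4 = 156.75
  black: 209 × 1/4 = 52.25
χ² = Σ (O − E)² / E
  agouti: (142 − 156.75)² / 156.75 = 1.3880
  black: (67 − 52.25)² / 52.25 = 4.1639
χ² = 1.3880 + 4.1639 = 5.5519 ≈ 5.552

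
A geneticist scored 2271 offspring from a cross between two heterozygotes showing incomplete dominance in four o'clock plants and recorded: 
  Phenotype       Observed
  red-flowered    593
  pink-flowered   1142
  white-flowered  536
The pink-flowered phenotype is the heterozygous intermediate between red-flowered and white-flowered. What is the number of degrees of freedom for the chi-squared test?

2

With incomplete dominance, a heterozygote × heterozygote cross gives a 1:2:1 phenotypic ratio.
A goodness-of-fit test with 3 phenotype classes has df = 3 − 1 = 2.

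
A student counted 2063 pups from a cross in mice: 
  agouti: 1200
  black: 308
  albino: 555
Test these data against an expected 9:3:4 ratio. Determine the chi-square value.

The 9:3:4 ratio has 16 parts, so with N = 2063 the expected counts are:
  agouti: 2063 × 9/16 = 1160.4375
  black: 2063 × 3/16 = 386.8125
  albino: 2063 × 4/16 = 515.75
χ² = Σ (O − E)² / E
  agouti: (1200 − 1160.4375)² / 1160.4375 = 1.3488
  black: (308 − 386.8125)² / 386.8125 = 16.0579
  albino: (555 − 515.75)² / 515.75 = 2.9870
χ² = 1.3488 + 16.0579 + 2.9870 = 20.3937 ≈ 20.394

20.394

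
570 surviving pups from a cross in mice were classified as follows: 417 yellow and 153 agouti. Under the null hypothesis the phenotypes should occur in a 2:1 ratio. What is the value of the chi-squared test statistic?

Expected counts for N = 570 under a 2:1 ratio (total parts = 3):
  yellow: 570 × 2/3 = 380
  agouti: 570 × 1/3 = 190
χ² = Σ (O − E)² / E
  yellow: (417 − 380)² / 380 = 3.6026
  agouti: (153 − 190)² / 190 = 7.2053
χ² = 3.6026 + 7.2053 = 10.8079 ≈ 10.808

10.808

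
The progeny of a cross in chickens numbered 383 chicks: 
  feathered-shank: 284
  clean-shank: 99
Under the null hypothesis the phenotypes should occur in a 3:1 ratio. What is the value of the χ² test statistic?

0.147

Expected counts for N = 383 under a 3:1 ratio (total parts = 4):
  feathered-shank: 383 × 3/4 = 287.25
  clean-shank: 383 × 1/4 = 95.75
χ² = Σ (O − E)² / E
  feathered-shank: (284 − 287.25)² / 287.25 = 0.0368
  clean-shank: (99 − 95.75)² / 95.75 = 0.1103
χ² = 0.0368 + 0.1103 = 0.1471 ≈ 0.147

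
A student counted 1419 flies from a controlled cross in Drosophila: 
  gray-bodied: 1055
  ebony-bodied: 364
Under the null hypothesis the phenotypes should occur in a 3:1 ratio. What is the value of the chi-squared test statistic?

0.322

Expected counts for N = 1419 under a 3:1 ratio (total parts = 4):
  gray-bodied: 1419 × 3/4 = 1064.25
  ebony-bodied: 1419 × 1/4 = 354.75
χ² = Σ (O − E)² / E
  gray-bodied: (1055 − 1064.25)² / 1064.25 = 0.0804
  ebony-bodied: (364 − 354.75)² / 354.75 = 0.2412
χ² = 0.0804 + 0.2412 = 0.3216 ≈ 0.322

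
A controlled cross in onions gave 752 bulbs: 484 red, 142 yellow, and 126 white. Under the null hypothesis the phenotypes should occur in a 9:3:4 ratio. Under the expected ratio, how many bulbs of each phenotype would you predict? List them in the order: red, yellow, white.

423, 141, 188

Under the 9:3:4 hypothesis (Σ ratio = 16, N = 752):
  red: 752 × 9/16 = 423
  yellow: 752 × 3/16 = 141
  white: 752 × 4/16 = 188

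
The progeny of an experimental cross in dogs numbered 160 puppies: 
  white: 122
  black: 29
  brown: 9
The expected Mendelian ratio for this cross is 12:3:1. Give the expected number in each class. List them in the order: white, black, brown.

120, 30, 10

The 12:3:1 ratio has 16 parts, so with N = 160 the expected counts are:
  white: 160 × 12/16 = 120
  black: 160 × 3/16 = 30
  brown: 160 × 1/16 = 10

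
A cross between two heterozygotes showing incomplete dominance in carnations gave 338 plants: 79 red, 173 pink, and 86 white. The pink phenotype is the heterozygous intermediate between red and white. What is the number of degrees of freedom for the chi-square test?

2

With incomplete dominance, a heterozygote × heterozygote cross gives a 1:2:1 phenotypic ratio.
A goodness-of-fit test with 3 phenotype classes has df = 3 − 1 = 2.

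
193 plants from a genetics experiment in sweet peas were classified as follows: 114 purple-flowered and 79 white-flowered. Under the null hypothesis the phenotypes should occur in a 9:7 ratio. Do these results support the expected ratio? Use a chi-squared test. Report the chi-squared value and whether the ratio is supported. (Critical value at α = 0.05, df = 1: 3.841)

0.623; consistent

Total ratio parts = 16. Expected numbers out of 193:
  purple-flowered: 193 × 9/16 = 108.5625
  white-flowered: 193 × 7/16 = 84.4375
χ² = Σ (O − E)² / E
  purple-flowered: (114 − 108.5625)² / 108.5625 = 0.2723
  white-flowered: (79 − 84.4375)² / 84.4375 = 0.3502
χ² = 0.2723 + 0.3502 = 0.6225 ≈ 0.623
Degrees of freedom = 2 − 1 = 1; critical value at α = 0.05 is 3.841.
Since 0.623 < 3.841, we fail to reject the null hypothesis — the data are consistent with the 9:7 ratio.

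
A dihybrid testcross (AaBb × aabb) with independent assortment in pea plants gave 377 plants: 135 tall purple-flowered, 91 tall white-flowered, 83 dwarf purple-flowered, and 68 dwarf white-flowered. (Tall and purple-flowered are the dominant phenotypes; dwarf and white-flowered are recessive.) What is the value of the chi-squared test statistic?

26.385

A dihybrid testcross with independent assortment gives a 1:1:1:1 ratio.
The 1:1:1:1 ratio has 4 parts, so with N = 377 the expected counts are:
  tall purple-flowered: 377 × 1/4 = 94.25
  tall white-flowered: 377 × 1/4 = 94.25
  dwarf purple-flowered: 377 × 1/4 = 94.25
  dwarf white-flowered: 377 × 1/4 = 94.25
χ² = Σ (O − E)² / E
  tall purple-flowered: (135 − 94.25)² / 94.25 = 17.6187
  tall white-flowered: (91 − 94.25)² / 94.25 = 0.1121
  dwarf purple-flowered: (83 − 94.25)² / 94.25 = 1.3428
  dwarf white-flowered: (68 − 94.25)² / 94.25 = 7.3110
χ² = 17.6187 + 0.1121 + 1.3428 + 7.3110 = 26.3846 ≈ 26.385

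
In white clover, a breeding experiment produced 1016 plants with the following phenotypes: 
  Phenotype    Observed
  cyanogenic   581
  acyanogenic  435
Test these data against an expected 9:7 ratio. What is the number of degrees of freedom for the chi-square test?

1

A goodness-of-fit test with 2 phenotype classes has df = 2 − 1 = 1.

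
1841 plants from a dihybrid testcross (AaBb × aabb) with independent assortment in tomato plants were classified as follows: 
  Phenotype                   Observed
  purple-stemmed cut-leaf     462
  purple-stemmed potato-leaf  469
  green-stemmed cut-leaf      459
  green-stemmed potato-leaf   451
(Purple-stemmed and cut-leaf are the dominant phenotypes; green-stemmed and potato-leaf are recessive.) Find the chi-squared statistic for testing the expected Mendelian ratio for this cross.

A dihybrid testcross with independent assortment gives a 1:1:1:1 ratio.
Expected counts for N = 1841 under a 1:1:1:1 ratio (total parts = 4):
  purple-stemmed cut-leaf: 1841 × 1/4 = 460.25
  purple-stemmed potato-leaf: 1841 × 1/4 = 460.25
  green-stemmed cut-leaf: 1841 × 1/4 = 460.25
  green-stemmed potato-leaf: 1841 × 1/4 = 460.25
χ² = Σ (O − E)² / E
  purple-stemmed cut-leaf: (462 − 460.25)² / 460.25 = 0.0067
  purple-stemmed potato-leaf: (469 − 460.25)² / 460.25 = 0.1663
  green-stemmed cut-leaf: (459 − 460.25)² / 460.25 = 0.0034
  green-stemmed potato-leaf: (451 − 460.25)² / 460.25 = 0.1859
χ² = 0.0067 + 0.1663 + 0.0034 + 0.1859 = 0.3623 ≈ 0.362

0.362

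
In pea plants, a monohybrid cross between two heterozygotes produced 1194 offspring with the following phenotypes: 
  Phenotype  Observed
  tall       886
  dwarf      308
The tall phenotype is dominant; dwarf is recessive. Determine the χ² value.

For a monohybrid cross between heterozygotes with complete dominance, the expected phenotypic ratio is 3:1.
Expected counts for N = 1194 under a 3:1 ratio (total parts = 4):
  tall: 1194 × 3/4 = 895.5
  dwarf: 1194 × 1/4 = 298.5
χ² = Σ (O − E)² / E
  tall: (886 − 895.5)² / 895.5 = 0.1008
  dwarf: (308 − 298.5)² / 298.5 = 0.3023
χ² = 0.1008 + 0.3023 = 0.4031 ≈ 0.403

0.403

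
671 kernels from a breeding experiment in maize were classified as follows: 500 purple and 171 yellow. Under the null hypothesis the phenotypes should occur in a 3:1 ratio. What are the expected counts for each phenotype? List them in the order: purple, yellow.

503.25, 167.75

The 3:1 ratio has 4 parts, so with N = 671 the expected counts are:
  purple: 671 × 3/4 = 503.25
  yellow: 671 × 1/4 = 167.75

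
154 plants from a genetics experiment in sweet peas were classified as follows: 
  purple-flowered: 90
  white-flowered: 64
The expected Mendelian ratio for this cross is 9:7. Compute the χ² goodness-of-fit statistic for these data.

0.301

Expected counts for N = 154 under a 9:7 ratio (total parts = 16):
  purple-flowered: 154 × 9/16 = 86.625
  white-flowered: 154 × 7/16 = 67.375
χ² = Σ (O − E)² / E
  purple-flowered: (90 − 86.625)² / 86.625 = 0.1315
  white-flowered: (64 − 67.375)² / 67.375 = 0.1691
χ² = 0.1315 + 0.1691 = 0.3006 ≈ 0.301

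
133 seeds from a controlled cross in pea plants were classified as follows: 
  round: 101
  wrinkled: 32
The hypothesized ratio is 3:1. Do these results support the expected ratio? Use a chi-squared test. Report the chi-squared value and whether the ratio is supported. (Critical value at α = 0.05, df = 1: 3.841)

Under the 3:1 hypothesis (Σ ratio = 4, N = 133):
  round: 133 × 3/4 = 99.75
  wrinkled: 133 × 1/4 = 33.25
χ² = Σ (O − E)² / E
  round: (101 − 99.75)² / 99.75 = 0.0157
  wrinkled: (32 − 33.25)² / 33.25 = 0.0470
χ² = 0.0157 + 0.0470 = 0.0627 ≈ 0.063
Degrees of freedom = 2 − 1 = 1; critical value at α = 0.05 is 3.841.
Since 0.063 < 3.841, we fail to reject the null hypothesis — the data are consistent with the 3:1 ratio.

0.063; consistent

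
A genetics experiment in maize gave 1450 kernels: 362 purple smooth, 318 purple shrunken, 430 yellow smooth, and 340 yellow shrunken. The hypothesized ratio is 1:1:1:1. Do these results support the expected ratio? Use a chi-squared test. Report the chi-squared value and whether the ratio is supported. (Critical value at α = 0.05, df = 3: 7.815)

The 1:1:1:1 ratio has 4 parts, so with N = 1450 the expected counts are:
  purple smooth: 1450 × 1/4 = 362.5
  purple shrunken: 1450 × 1/4 = 362.5
  yellow smooth: 1450 × 1/4 = 362.5
  yellow shrunken: 1450 × 1/4 = 362.5
χ² = Σ (O − E)² / E
  purple smooth: (362 − 362.5)² / 362.5 = 0.0007
  purple shrunken: (318 − 362.5)² / 362.5 = 5.4628
  yellow smooth: (430 − 362.5)² / 362.5 = 12.5690
  yellow shrunken: (340 − 362.5)² / 362.5 = 1.3966
χ² = 0.0007 + 5.4628 + 12.5690 + 1.3966 = 19.4291 ≈ 19.429
Degrees of freedom = 4 − 1 = 3; critical value at α = 0.05 is 7.815.
Since 19.429 > 7.815, we reject the null hypothesis — the data do not fit the 1:1:1:1 ratio.

19.429; not consistent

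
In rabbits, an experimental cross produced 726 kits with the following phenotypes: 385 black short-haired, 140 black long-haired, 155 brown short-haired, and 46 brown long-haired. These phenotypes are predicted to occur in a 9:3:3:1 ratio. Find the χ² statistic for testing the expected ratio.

Expected counts for N = 726 under a 9:3:3:1 ratio (total parts = 16):
  black short-haired: 726 × 9/16 = 408.375
  black long-haired: 726 × 3/16 = 136.125
  brown short-haired: 726 × 3/16 = 136.125
  brown long-haired: 726 × 1/16 = 45.375
χ² = Σ (O − E)² / E
  black short-haired: (385 − 408.375)² / 408.375 = 1.3380
  black long-haired: (140 − 136.125)² / 136.125 = 0.1103
  brown short-haired: (155 − 136.125)² / 136.125 = 2.6172
  brown long-haired: (46 − 45.375)² / 45.375 = 0.0086
χ² = 1.3380 + 0.1103 + 2.6172 + 0.0086 = 4.0741 ≈ 4.074

4.074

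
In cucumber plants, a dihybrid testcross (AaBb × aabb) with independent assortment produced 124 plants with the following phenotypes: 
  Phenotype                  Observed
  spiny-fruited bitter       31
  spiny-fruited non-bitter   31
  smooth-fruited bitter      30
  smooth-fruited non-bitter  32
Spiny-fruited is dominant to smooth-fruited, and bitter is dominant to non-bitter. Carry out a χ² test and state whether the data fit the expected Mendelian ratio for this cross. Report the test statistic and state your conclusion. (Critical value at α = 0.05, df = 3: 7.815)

A dihybrid testcross with independent assortment gives a 1:1:1:1 ratio.
Under the 1:1:1:1 hypothesis (Σ ratio = 4, N = 124):
  spiny-fruited bitter: 124 × 1/4 = 31
  spiny-fruited non-bitter: 124 × 1/4 = 31
  smooth-fruited bitter: 124 × 1/4 = 31
  smooth-fruited non-bitter: 124 × 1/4 = 31
χ² = Σ (O − E)² / E
  spiny-fruited bitter: (31 − 31)² / 31 = 0.0000
  spiny-fruited non-bitter: (31 − 31)² / 31 = 0.0000
  smooth-fruited bitter: (30 − 31)² / 31 = 0.0323
  smooth-fruited non-bitter: (32 − 31)² / 31 = 0.0323
χ² = 0.0000 + 0.0000 + 0.0323 + 0.0323 = 0.0646 ≈ 0.065
Degrees of freedom = 4 − 1 = 3; critical value at α = 0.05 is 7.815.
Since 0.065 < 7.815, we fail to reject the null hypothesis — the data are consistent with the 1:1:1:1 ratio.

0.065; consistent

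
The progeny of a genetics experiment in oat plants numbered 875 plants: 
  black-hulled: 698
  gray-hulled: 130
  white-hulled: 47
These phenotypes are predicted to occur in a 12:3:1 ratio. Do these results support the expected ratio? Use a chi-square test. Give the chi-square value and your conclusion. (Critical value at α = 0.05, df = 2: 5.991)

10.809; not consistent

Under the 12:3:1 hypothesis (Σ ratio = 16, N = 875):
  black-hulled: 875 × 12/16 = 656.25
  gray-hulled: 875 × 3/16 = 164.0625
  white-hulled: 875 × 1/16 = 54.6875
χ² = Σ (O − E)² / E
  black-hulled: (698 − 656.25)² / 656.25 = 2.6561
  gray-hulled: (130 − 164.0625)² / 164.0625 = 7.0720
  white-hulled: (47 − 54.6875)² / 54.6875 = 1.0806
χ² = 2.6561 + 7.0720 + 1.0806 = 10.8087 ≈ 10.809
Degrees of freedom = 3 − 1 = 2; critical value at α = 0.05 is 5.991.
Since 10.809 > 5.991, we reject the null hypothesis — the data do not fit the 12:3:1 ratio.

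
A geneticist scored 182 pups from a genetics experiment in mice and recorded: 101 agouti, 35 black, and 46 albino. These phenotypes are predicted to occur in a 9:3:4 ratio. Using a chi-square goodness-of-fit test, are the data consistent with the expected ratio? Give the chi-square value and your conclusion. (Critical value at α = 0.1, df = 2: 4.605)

0.046; consistent

The 9:3:4 ratio has 16 parts, so with N = 182 the expected counts are:
  agouti: 182 × 9/16 = 102.375
  black: 182 × 3/16 = 34.125
  albino: 182 × 4/16 = 45.5
χ² = Σ (O − E)² / E
  agouti: (101 − 102.375)² / 102.375 = 0.0185
  black: (35 − 34.125)² / 34.125 = 0.0224
  albino: (46 − 45.5)² / 45.5 = 0.0055
χ² = 0.0185 + 0.0224 + 0.0055 = 0.0464 ≈ 0.046
Degrees of freedom = 3 − 1 = 2; critical value at α = 0.1 is 4.605.
Since 0.046 < 4.605, we fail to reject the null hypothesis — the data are consistent with the 9:3:4 ratio.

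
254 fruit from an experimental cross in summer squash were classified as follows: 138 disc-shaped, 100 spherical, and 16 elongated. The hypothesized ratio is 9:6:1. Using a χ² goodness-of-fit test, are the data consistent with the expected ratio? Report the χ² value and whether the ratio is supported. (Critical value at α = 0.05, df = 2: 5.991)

0.404; consistent

Expected counts for N = 254 under a 9:6:1 ratio (total parts = 16):
  disc-shaped: 254 × 9/16 = 142.875
  spherical: 254 × 6/16 = 95.25
  elongated: 254 × 1/16 = 15.875
χ² = Σ (O − E)² / E
  disc-shaped: (138 − 142.875)² / 142.875 = 0.1663
  spherical: (100 − 95.25)² / 95.25 = 0.2369
  elongated: (16 − 15.875)² / 15.875 = 0.0010
χ² = 0.1663 + 0.2369 + 0.0010 = 0.4042 ≈ 0.404
Degrees of freedom = 3 − 1 = 2; critical value at α = 0.05 is 5.991.
Since 0.404 < 5.991, we fail to reject the null hypothesis — the data are consistent with the 9:6:1 ratio.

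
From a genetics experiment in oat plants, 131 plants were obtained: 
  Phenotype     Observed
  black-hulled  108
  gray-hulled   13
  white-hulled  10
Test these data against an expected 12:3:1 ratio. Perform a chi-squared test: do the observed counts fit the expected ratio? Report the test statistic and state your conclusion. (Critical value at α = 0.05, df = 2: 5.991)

Under the 12:3:1 hypothesis (Σ ratio = 16, N = 131):
  black-hulled: 131 × 12/16 = 98.25
  gray-hulled: 131 × 3/16 = 24.5625
  white-hulled: 131 × 1/16 = 8.1875
χ² = Σ (O − E)² / E
  black-hulled: (108 − 98.25)² / 98.25 = 0.9676
  gray-hulled: (13 − 24.5625)² / 24.5625 = 5.4429
  white-hulled: (10 − 8.1875)² / 8.1875 = 0.4012
χ² = 0.9676 + 5.4429 + 0.4012 = 6.8117 ≈ 6.812
Degrees of freedom = 3 − 1 = 2; critical value at α = 0.05 is 5.991.
Since 6.812 > 5.991, we reject the null hypothesis — the data do not fit the 12:3:1 ratio.

6.812; not consistent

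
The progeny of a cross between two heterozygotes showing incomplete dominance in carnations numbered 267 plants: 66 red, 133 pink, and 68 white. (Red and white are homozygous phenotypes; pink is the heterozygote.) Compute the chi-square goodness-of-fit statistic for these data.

0.034

With incomplete dominance, a heterozygote × heterozygote cross gives a 1:2:1 phenotypic ratio.
The 1:2:1 ratio has 4 parts, so with N = 267 the expected counts are:
  red: 267 × 1/4 = 66.75
  pink: 267 × 2/4 = 133.5
  white: 267 × 1/4 = 66.75
χ² = Σ (O − E)² / E
  red: (66 − 66.75)² / 66.75 = 0.0084
  pink: (133 − 133.5)² / 133.5 = 0.0019
  white: (68 − 66.75)² / 66.75 = 0.0234
χ² = 0.0084 + 0.0019 + 0.0234 = 0.0337 ≈ 0.034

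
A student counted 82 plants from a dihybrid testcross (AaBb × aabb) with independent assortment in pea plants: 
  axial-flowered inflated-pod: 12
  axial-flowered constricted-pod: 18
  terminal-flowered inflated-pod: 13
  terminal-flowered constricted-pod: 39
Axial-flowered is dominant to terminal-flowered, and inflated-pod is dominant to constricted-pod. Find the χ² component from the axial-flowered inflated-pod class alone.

A dihybrid testcross with independent assortment gives a 1:1:1:1 ratio.
Under the 1:1:1:1 hypothesis (Σ ratio = 4, N = 82):
  axial-flowered inflated-pod: 82 × 1/4 = 20.5
  axial-flowered constricted-pod: 82 × 1/4 = 20.5
  terminal-flowered inflated-pod: 82 × 1/4 = 20.5
  terminal-flowered constricted-pod: 82 × 1/4 = 20.5
Contribution of axial-flowered inflated-pod: (12 − 20.5)² / 20.5 = 3.5244

3.524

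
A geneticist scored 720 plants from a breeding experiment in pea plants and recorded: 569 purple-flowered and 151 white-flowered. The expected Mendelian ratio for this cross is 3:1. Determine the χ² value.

The 3:1 ratio has 4 parts, so with N = 720 the expected counts are:
  purple-flowered: 720 × 3/4 = 540
  white-flowered: 720 × 1/4 = 180
χ² = Σ (O − E)² / E
  purple-flowered: (569 − 540)² / 540 = 1.5574
  white-flowered: (151 − 180)² / 180 = 4.6722
χ² = 1.5574 + 4.6722 = 6.2296 ≈ 6.230

6.230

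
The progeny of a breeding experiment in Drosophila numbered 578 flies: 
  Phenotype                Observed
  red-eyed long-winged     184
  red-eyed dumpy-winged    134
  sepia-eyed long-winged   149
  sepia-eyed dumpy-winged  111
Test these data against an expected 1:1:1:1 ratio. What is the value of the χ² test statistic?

19.467

The 1:1:1:1 ratio has 4 parts, so with N = 578 the expected counts are:
  red-eyed long-winged: 578 × 1/4 = 144.5
  red-eyed dumpy-winged: 578 × 1/4 = 144.5
  sepia-eyed long-winged: 578 × 1/4 = 144.5
  sepia-eyed dumpy-winged: 578 × 1/4 = 144.5
χ² = Σ (O − E)² / E
  red-eyed long-winged: (184 − 144.5)² / 144.5 = 10.7976
  red-eyed dumpy-winged: (134 − 144.5)² / 144.5 = 0.7630
  sepia-eyed long-winged: (149 − 144.5)² / 144.5 = 0.1401
  sepia-eyed dumpy-winged: (111 − 144.5)² / 144.5 = 7.7664
χ² = 10.7976 + 0.7630 + 0.1401 + 7.7664 = 19.4671 ≈ 19.467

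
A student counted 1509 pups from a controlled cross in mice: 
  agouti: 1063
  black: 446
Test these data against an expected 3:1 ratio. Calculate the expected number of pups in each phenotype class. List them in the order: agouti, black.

Expected counts for N = 1509 under a 3:1 ratio (total parts = 4):
  agouti: 1509 × 3/4 = 1131.75
  black: 1509 × 1/4 = 377.25

1131.75, 377.25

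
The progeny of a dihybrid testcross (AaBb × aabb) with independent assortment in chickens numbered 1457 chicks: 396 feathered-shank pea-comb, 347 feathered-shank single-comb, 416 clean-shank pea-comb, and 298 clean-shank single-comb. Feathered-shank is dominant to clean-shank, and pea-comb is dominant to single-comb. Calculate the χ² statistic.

A dihybrid testcross with independent assortment gives a 1:1:1:1 ratio.
Expected counts for N = 1457 under a 1:1:1:1 ratio (total parts = 4):
  feathered-shank pea-comb: 1457 × 1/4 = 364.25
  feathered-shank single-comb: 1457 × 1/4 = 364.25
  clean-shank pea-comb: 1457 × 1/4 = 364.25
  clean-shank single-comb: 1457 × 1/4 = 364.25
χ² = Σ (O − E)² / E
  feathered-shank pea-comb: (396 − 364.25)² / 364.25 = 2.7675
  feathered-shank single-comb: (347 − 364.25)² / 364.25 = 0.8169
  clean-shank pea-comb: (416 − 364.25)² / 364.25 = 7.3523
  clean-shank single-comb: (298 − 364.25)² / 364.25 = 12.0496
χ² = 2.7675 + 0.8169 + 7.3523 + 12.0496 = 22.9863 ≈ 22.986

22.986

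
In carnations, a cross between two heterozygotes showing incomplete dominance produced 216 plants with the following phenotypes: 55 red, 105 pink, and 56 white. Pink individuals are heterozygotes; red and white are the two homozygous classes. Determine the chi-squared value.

With incomplete dominance, a heterozygote × heterozygote cross gives a 1:2:1 phenotypic ratio.
Under the 1:2:1 hypothesis (Σ ratio = 4, N = 216):
  red: 216 × 1/4 = 54
  pink: 216 × 2/4 = 108
  white: 216 × 1/4 = 54
χ² = Σ (O − E)² / E
  red: (55 − 54)² / 54 = 0.0185
  pink: (105 − 108)² / 108 = 0.0833
  white: (56 − 54)² / 54 = 0.0741
χ² = 0.0185 + 0.0833 + 0.0741 = 0.1759 ≈ 0.176

0.176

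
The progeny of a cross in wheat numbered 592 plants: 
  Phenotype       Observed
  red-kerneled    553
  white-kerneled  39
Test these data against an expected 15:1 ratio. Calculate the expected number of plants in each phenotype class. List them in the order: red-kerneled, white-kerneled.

Expected counts for N = 592 under a 15:1 ratio (total parts = 16):
  red-kerneled: 592 × 15/16 = 555
  white-kerneled: 592 × 1/16 = 37

555, 37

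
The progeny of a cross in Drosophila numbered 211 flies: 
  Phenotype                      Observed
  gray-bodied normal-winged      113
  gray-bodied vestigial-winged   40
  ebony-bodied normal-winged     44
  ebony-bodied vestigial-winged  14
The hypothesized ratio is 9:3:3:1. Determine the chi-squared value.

0.825

Under the 9:3:3:1 hypothesis (Σ ratio = 16, N = 211):
  gray-bodied normal-winged: 211 × 9/16 = 118.6875
  gray-bodied vestigial-winged: 211 × 3/16 = 39.5625
  ebony-bodied normal-winged: 211 × 3/16 = 39.5625
  ebony-bodied vestigial-winged: 211 × 1/16 = 13.1875
χ² = Σ (O − E)² / E
  gray-bodied normal-winged: (113 − 118.6875)² / 118.6875 = 0.2725
  gray-bodied vestigial-winged: (40 − 39.5625)² / 39.5625 = 0.0048
  ebony-bodied normal-winged: (44 − 39.5625)² / 39.5625 = 0.4977
  ebony-bodied vestigial-winged: (14 − 13.1875)² / 13.1875 = 0.0501
χ² = 0.2725 + 0.0048 + 0.4977 + 0.0501 = 0.8251 ≈ 0.825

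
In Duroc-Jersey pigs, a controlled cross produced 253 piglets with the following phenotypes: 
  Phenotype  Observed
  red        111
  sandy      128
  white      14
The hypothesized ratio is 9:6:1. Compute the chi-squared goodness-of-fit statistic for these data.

Under the 9:6:1 hypothesis (Σ ratio = 16, N = 253):
  red: 253 × 9/16 = 142.3125
  sandy: 253 × 6/16 = 94.875
  white: 253 × 1/16 = 15.8125
χ² = Σ (O − E)² / E
  red: (111 − 142.3125)² / 142.3125 = 6.8896
  sandy: (128 − 94.875)² / 94.875 = 11.5654
  white: (14 − 15.8125)² / 15.8125 = 0.2078
χ² = 6.8896 + 11.5654 + 0.2078 = 18.6628 ≈ 18.663

18.663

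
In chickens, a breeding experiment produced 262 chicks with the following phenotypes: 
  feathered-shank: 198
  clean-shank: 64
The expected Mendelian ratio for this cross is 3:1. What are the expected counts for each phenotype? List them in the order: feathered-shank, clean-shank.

The 3:1 ratio has 4 parts, so with N = 262 the expected counts are:
  feathered-shank: 262 × 3/4 = 196.5
  clean-shank: 262 × 1/4 = 65.5

196.5, 65.5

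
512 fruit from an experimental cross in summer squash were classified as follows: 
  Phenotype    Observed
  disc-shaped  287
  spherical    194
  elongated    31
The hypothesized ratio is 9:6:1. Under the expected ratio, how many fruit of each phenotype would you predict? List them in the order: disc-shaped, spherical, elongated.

Expected counts for N = 512 under a 9:6:1 ratio (total parts = 16):
  disc-shaped: 512 × 9/16 = 288
  spherical: 512 × 6/16 = 192
  elongated: 512 × 1/16 = 32

288, 192, 32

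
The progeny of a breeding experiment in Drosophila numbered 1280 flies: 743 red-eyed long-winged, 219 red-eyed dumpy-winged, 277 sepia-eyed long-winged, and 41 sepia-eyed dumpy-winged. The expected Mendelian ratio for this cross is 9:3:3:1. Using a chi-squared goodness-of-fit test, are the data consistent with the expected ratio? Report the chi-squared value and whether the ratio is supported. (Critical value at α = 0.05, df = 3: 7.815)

Under the 9:3:3:1 hypothesis (Σ ratio = 16, N = 1280):
  red-eyed long-winged: 1280 × 9/16 = 720
  red-eyed dumpy-winged: 1280 × 3/16 = 240
  sepia-eyed long-winged: 1280 × 3/16 = 240
  sepia-eyed dumpy-winged: 1280 × 1/16 = 80
χ² = Σ (O − E)² / E
  red-eyed long-winged: (743 − 720)² / 720 = 0.7347
  red-eyed dumpy-winged: (219 − 240)² / 240 = 1.8375
  sepia-eyed long-winged: (277 − 240)² / 240 = 5.7042
  sepia-eyed dumpy-winged: (41 − 80)² / 80 = 19.0125
χ² = 0.7347 + 1.8375 + 5.7042 + 19.0125 = 27.2889 ≈ 27.289
Degrees of freedom = 4 − 1 = 3; critical value at α = 0.05 is 7.815.
Since 27.289 > 7.815, we reject the null hypothesis — the data do not fit the 9:3:3:1 ratio.

27.289; not consistent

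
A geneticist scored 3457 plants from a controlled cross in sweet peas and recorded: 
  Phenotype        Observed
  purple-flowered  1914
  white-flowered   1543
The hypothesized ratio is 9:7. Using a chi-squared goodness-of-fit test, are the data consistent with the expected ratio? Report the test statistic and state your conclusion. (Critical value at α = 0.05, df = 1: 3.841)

The 9:7 ratio has 16 parts, so with N = 3457 the expected counts are:
  purple-flowered: 3457 × 9/16 = 1944.5625
  white-flowered: 3457 × 7/16 = 1512.4375
χ² = Σ (O − E)² / E
  purple-flowered: (1914 − 1944.5625)² / 1944.5625 = 0.4803
  white-flowered: (1543 − 1512.4375)² / 1512.4375 = 0.6176
χ² = 0.4803 + 0.6176 = 1.0979 ≈ 1.098
Degrees of freedom = 2 − 1 = 1; critical value at α = 0.05 is 3.841.
Since 1.098 < 3.841, we fail to reject the null hypothesis — the data are consistent with the 9:7 ratio.

1.098; consistent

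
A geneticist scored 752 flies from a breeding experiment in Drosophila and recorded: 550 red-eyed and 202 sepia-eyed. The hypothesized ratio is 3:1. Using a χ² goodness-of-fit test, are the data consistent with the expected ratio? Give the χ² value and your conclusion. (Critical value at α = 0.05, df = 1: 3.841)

1.390; consistent

Expected counts for N = 752 under a 3:1 ratio (total parts = 4):
  red-eyed: 752 × 3/4 = 564
  sepia-eyed: 752 × 1/4 = 188
χ² = Σ (O − E)² / E
  red-eyed: (550 − 564)² / 564 = 0.3475
  sepia-eyed: (202 − 188)² / 188 = 1.0426
χ² = 0.3475 + 1.0426 = 1.3901 ≈ 1.390
Degrees of freedom = 2 − 1 = 1; critical value at α = 0.05 is 3.841.
Since 1.390 < 3.841, we fail to reject the null hypothesis — the data are consistent with the 3:1 ratio.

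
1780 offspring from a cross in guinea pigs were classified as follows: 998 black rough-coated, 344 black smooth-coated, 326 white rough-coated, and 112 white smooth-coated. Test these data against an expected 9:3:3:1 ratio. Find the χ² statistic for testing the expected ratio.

Under the 9:3:3:1 hypothesis (Σ ratio = 16, N = 1780):
  black rough-coated: 1780 × 9/16 = 1001.25
  black smooth-coated: 1780 × 3/16 = 333.75
  white rough-coated: 1780 × 3/16 = 333.75
  white smooth-coated: 1780 × 1/16 = 111.25
χ² = Σ (O − E)² / E
  black rough-coated: (998 − 1001.25)² / 1001.25 = 0.0105
  black smooth-coated: (344 − 333.75)² / 333.75 = 0.3148
  white rough-coated: (326 − 333.75)² / 333.75 = 0.1800
  white smooth-coated: (112 − 111.25)² / 111.25 = 0.0051
χ² = 0.0105 + 0.3148 + 0.1800 + 0.0051 = 0.5104 ≈ 0.510

0.510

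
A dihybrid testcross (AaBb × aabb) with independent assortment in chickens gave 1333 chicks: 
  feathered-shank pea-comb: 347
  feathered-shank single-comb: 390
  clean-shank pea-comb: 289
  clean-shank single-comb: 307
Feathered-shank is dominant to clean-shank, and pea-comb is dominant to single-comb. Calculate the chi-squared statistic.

18.175

A dihybrid testcross with independent assortment gives a 1:1:1:1 ratio.
Under the 1:1:1:1 hypothesis (Σ ratio = 4, N = 1333):
  feathered-shank pea-comb: 1333 × 1/4 = 333.25
  feathered-shank single-comb: 1333 × 1/4 = 333.25
  clean-shank pea-comb: 1333 × 1/4 = 333.25
  clean-shank single-comb: 1333 × 1/4 = 333.25
χ² = Σ (O − E)² / E
  feathered-shank pea-comb: (347 − 333.25)² / 333.25 = 0.5673
  feathered-shank single-comb: (390 − 333.25)² / 333.25 = 9.6641
  clean-shank pea-comb: (289 − 333.25)² / 333.25 = 5.8757
  clean-shank single-comb: (307 − 333.25)² / 333.25 = 2.0677
χ² = 0.5673 + 9.6641 + 5.8757 + 2.0677 = 18.1748 ≈ 18.175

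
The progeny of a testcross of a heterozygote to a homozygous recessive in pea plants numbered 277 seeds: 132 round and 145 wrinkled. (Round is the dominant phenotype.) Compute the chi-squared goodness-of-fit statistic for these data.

0.610

A testcross of a heterozygote (Aa × aa) gives a 1:1 phenotypic ratio.
The 1:1 ratio has 2 parts, so with N = 277 the expected counts are:
  round: 277 × 1/2 = 138.5
  wrinkled: 277 × 1/2 = 138.5
χ² = Σ (O − E)² / E
  round: (132 − 138.5)² / 138.5 = 0.3051
  wrinkled: (145 − 138.5)² / 138.5 = 0.3051
χ² = 0.3051 + 0.3051 = 0.6102 ≈ 0.610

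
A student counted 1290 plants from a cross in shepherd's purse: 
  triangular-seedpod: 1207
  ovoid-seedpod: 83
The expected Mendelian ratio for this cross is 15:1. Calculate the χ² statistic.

Under the 15:1 hypothesis (Σ ratio = 16, N = 1290):
  triangular-seedpod: 1290 × 15/16 = 1209.375
  ovoid-seedpod: 1290 × 1/16 = 80.625
χ² = Σ (O − E)² / E
  triangular-seedpod: (1207 − 1209.375)² / 1209.375 = 0.0047
  ovoid-seedpod: (83 − 80.625)² / 80.625 = 0.0700
χ² = 0.0047 + 0.0700 = 0.0747 ≈ 0.075

0.075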